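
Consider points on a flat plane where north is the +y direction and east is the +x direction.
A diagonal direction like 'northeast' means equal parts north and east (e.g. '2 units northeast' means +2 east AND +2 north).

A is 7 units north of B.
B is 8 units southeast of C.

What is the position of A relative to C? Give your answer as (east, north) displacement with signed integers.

Place C at the origin (east=0, north=0).
  B is 8 units southeast of C: delta (east=+8, north=-8); B at (east=8, north=-8).
  A is 7 units north of B: delta (east=+0, north=+7); A at (east=8, north=-1).
Therefore A relative to C: (east=8, north=-1).

Answer: A is at (east=8, north=-1) relative to C.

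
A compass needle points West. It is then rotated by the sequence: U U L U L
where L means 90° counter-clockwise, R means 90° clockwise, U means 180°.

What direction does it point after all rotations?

Start: West
  U (U-turn (180°)) -> East
  U (U-turn (180°)) -> West
  L (left (90° counter-clockwise)) -> South
  U (U-turn (180°)) -> North
  L (left (90° counter-clockwise)) -> West
Final: West

Answer: Final heading: West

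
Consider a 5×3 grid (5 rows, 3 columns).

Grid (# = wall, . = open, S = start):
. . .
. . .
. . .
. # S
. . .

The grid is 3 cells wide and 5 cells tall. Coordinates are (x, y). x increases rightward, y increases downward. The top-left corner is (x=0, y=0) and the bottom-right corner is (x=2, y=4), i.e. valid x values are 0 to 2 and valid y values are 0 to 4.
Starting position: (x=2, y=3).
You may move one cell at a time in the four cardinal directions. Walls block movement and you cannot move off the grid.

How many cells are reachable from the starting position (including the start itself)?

BFS flood-fill from (x=2, y=3):
  Distance 0: (x=2, y=3)
  Distance 1: (x=2, y=2), (x=2, y=4)
  Distance 2: (x=2, y=1), (x=1, y=2), (x=1, y=4)
  Distance 3: (x=2, y=0), (x=1, y=1), (x=0, y=2), (x=0, y=4)
  Distance 4: (x=1, y=0), (x=0, y=1), (x=0, y=3)
  Distance 5: (x=0, y=0)
Total reachable: 14 (grid has 14 open cells total)

Answer: Reachable cells: 14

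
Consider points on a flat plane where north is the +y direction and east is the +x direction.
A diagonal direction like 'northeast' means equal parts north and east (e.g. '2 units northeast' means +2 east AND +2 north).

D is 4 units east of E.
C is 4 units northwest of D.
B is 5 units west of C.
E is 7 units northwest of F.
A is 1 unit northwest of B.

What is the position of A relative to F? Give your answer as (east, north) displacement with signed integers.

Answer: A is at (east=-13, north=12) relative to F.

Derivation:
Place F at the origin (east=0, north=0).
  E is 7 units northwest of F: delta (east=-7, north=+7); E at (east=-7, north=7).
  D is 4 units east of E: delta (east=+4, north=+0); D at (east=-3, north=7).
  C is 4 units northwest of D: delta (east=-4, north=+4); C at (east=-7, north=11).
  B is 5 units west of C: delta (east=-5, north=+0); B at (east=-12, north=11).
  A is 1 unit northwest of B: delta (east=-1, north=+1); A at (east=-13, north=12).
Therefore A relative to F: (east=-13, north=12).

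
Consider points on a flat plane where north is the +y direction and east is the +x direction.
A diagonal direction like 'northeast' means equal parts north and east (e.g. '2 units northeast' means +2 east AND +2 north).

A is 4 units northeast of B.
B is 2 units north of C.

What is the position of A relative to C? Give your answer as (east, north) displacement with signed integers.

Answer: A is at (east=4, north=6) relative to C.

Derivation:
Place C at the origin (east=0, north=0).
  B is 2 units north of C: delta (east=+0, north=+2); B at (east=0, north=2).
  A is 4 units northeast of B: delta (east=+4, north=+4); A at (east=4, north=6).
Therefore A relative to C: (east=4, north=6).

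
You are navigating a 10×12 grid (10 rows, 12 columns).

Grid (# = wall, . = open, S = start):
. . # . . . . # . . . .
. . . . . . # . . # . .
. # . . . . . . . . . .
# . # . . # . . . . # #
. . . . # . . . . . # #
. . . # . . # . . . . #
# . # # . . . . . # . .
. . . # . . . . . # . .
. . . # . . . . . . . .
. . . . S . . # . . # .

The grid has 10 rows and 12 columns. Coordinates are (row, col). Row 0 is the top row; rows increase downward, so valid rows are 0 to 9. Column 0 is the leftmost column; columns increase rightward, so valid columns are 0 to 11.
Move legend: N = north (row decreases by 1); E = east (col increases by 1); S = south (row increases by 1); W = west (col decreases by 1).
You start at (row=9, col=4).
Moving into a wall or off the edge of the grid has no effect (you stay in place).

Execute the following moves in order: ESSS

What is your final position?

Answer: Final position: (row=9, col=5)

Derivation:
Start: (row=9, col=4)
  E (east): (row=9, col=4) -> (row=9, col=5)
  [×3]S (south): blocked, stay at (row=9, col=5)
Final: (row=9, col=5)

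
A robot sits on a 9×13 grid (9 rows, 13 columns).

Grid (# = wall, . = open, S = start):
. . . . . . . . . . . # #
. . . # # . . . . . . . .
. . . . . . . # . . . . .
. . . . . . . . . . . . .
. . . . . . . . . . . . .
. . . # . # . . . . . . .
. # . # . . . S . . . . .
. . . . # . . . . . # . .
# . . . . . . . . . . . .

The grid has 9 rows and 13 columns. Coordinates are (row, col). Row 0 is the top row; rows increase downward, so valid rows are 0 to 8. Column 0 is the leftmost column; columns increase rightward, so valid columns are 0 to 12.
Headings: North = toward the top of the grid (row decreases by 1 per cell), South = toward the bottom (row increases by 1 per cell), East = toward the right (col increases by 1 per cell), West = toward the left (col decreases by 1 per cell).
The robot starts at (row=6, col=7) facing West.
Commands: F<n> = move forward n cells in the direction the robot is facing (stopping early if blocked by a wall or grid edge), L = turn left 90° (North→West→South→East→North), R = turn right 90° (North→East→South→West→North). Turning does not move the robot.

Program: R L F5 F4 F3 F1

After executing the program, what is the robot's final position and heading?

Start: (row=6, col=7), facing West
  R: turn right, now facing North
  L: turn left, now facing West
  F5: move forward 3/5 (blocked), now at (row=6, col=4)
  F4: move forward 0/4 (blocked), now at (row=6, col=4)
  F3: move forward 0/3 (blocked), now at (row=6, col=4)
  F1: move forward 0/1 (blocked), now at (row=6, col=4)
Final: (row=6, col=4), facing West

Answer: Final position: (row=6, col=4), facing West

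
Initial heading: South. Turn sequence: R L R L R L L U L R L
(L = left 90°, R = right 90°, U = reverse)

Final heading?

Answer: Final heading: South

Derivation:
Start: South
  R (right (90° clockwise)) -> West
  L (left (90° counter-clockwise)) -> South
  R (right (90° clockwise)) -> West
  L (left (90° counter-clockwise)) -> South
  R (right (90° clockwise)) -> West
  L (left (90° counter-clockwise)) -> South
  L (left (90° counter-clockwise)) -> East
  U (U-turn (180°)) -> West
  L (left (90° counter-clockwise)) -> South
  R (right (90° clockwise)) -> West
  L (left (90° counter-clockwise)) -> South
Final: South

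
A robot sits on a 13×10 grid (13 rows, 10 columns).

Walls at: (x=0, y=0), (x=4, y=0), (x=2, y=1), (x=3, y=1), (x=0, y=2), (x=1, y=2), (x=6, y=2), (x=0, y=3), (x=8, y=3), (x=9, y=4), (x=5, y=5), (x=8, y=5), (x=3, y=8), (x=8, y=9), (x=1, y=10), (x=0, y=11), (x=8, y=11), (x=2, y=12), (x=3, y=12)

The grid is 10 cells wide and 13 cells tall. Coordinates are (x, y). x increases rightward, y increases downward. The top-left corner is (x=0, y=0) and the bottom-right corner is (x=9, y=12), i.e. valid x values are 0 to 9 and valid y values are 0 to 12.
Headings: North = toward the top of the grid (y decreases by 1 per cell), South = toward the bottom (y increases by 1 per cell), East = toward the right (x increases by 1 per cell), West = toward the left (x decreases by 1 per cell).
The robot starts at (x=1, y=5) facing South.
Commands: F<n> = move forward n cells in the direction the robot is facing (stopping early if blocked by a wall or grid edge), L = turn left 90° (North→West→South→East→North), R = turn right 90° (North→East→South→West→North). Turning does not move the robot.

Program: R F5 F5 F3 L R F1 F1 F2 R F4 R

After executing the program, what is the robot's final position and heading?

Start: (x=1, y=5), facing South
  R: turn right, now facing West
  F5: move forward 1/5 (blocked), now at (x=0, y=5)
  F5: move forward 0/5 (blocked), now at (x=0, y=5)
  F3: move forward 0/3 (blocked), now at (x=0, y=5)
  L: turn left, now facing South
  R: turn right, now facing West
  F1: move forward 0/1 (blocked), now at (x=0, y=5)
  F1: move forward 0/1 (blocked), now at (x=0, y=5)
  F2: move forward 0/2 (blocked), now at (x=0, y=5)
  R: turn right, now facing North
  F4: move forward 1/4 (blocked), now at (x=0, y=4)
  R: turn right, now facing East
Final: (x=0, y=4), facing East

Answer: Final position: (x=0, y=4), facing East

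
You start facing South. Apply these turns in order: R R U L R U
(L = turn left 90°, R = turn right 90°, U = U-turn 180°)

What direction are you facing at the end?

Start: South
  R (right (90° clockwise)) -> West
  R (right (90° clockwise)) -> North
  U (U-turn (180°)) -> South
  L (left (90° counter-clockwise)) -> East
  R (right (90° clockwise)) -> South
  U (U-turn (180°)) -> North
Final: North

Answer: Final heading: North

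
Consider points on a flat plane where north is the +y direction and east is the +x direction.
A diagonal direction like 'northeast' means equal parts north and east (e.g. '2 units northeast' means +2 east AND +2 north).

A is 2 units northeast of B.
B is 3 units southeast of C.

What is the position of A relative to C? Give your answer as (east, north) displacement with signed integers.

Place C at the origin (east=0, north=0).
  B is 3 units southeast of C: delta (east=+3, north=-3); B at (east=3, north=-3).
  A is 2 units northeast of B: delta (east=+2, north=+2); A at (east=5, north=-1).
Therefore A relative to C: (east=5, north=-1).

Answer: A is at (east=5, north=-1) relative to C.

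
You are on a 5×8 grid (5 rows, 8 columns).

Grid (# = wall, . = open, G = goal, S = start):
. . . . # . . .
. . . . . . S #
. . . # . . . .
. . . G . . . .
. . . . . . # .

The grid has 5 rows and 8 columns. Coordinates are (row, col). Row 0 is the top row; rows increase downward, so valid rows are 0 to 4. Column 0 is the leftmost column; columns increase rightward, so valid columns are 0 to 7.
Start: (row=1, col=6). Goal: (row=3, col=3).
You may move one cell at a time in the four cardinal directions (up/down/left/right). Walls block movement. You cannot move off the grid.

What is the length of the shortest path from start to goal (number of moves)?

Answer: Shortest path length: 5

Derivation:
BFS from (row=1, col=6) until reaching (row=3, col=3):
  Distance 0: (row=1, col=6)
  Distance 1: (row=0, col=6), (row=1, col=5), (row=2, col=6)
  Distance 2: (row=0, col=5), (row=0, col=7), (row=1, col=4), (row=2, col=5), (row=2, col=7), (row=3, col=6)
  Distance 3: (row=1, col=3), (row=2, col=4), (row=3, col=5), (row=3, col=7)
  Distance 4: (row=0, col=3), (row=1, col=2), (row=3, col=4), (row=4, col=5), (row=4, col=7)
  Distance 5: (row=0, col=2), (row=1, col=1), (row=2, col=2), (row=3, col=3), (row=4, col=4)  <- goal reached here
One shortest path (5 moves): (row=1, col=6) -> (row=1, col=5) -> (row=1, col=4) -> (row=2, col=4) -> (row=3, col=4) -> (row=3, col=3)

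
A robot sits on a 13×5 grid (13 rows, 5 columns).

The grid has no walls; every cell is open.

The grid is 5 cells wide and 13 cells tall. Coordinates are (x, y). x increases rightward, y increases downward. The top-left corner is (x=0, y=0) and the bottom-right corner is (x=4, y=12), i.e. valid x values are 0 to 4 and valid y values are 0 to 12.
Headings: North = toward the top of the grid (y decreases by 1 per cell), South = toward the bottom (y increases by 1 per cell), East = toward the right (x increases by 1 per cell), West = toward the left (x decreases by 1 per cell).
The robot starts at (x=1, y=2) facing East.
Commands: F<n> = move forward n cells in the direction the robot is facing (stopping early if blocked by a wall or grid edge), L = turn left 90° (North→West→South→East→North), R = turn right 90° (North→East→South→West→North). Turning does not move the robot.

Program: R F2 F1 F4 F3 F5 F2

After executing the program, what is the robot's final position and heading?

Start: (x=1, y=2), facing East
  R: turn right, now facing South
  F2: move forward 2, now at (x=1, y=4)
  F1: move forward 1, now at (x=1, y=5)
  F4: move forward 4, now at (x=1, y=9)
  F3: move forward 3, now at (x=1, y=12)
  F5: move forward 0/5 (blocked), now at (x=1, y=12)
  F2: move forward 0/2 (blocked), now at (x=1, y=12)
Final: (x=1, y=12), facing South

Answer: Final position: (x=1, y=12), facing South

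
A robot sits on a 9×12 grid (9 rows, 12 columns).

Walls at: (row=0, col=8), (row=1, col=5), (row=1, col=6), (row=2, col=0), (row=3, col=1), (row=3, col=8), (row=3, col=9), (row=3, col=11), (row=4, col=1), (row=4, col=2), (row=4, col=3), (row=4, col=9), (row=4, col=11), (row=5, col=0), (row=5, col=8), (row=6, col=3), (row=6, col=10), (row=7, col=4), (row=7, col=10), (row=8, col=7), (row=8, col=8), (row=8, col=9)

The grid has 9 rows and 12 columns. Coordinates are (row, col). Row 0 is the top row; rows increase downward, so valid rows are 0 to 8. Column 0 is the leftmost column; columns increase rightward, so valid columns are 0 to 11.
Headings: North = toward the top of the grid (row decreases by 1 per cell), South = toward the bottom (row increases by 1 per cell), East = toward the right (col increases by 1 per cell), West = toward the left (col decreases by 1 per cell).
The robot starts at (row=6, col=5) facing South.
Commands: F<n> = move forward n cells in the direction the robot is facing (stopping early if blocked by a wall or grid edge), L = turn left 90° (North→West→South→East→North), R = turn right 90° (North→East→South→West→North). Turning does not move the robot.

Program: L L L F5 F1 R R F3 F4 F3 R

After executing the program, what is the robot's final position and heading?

Answer: Final position: (row=6, col=9), facing South

Derivation:
Start: (row=6, col=5), facing South
  L: turn left, now facing East
  L: turn left, now facing North
  L: turn left, now facing West
  F5: move forward 1/5 (blocked), now at (row=6, col=4)
  F1: move forward 0/1 (blocked), now at (row=6, col=4)
  R: turn right, now facing North
  R: turn right, now facing East
  F3: move forward 3, now at (row=6, col=7)
  F4: move forward 2/4 (blocked), now at (row=6, col=9)
  F3: move forward 0/3 (blocked), now at (row=6, col=9)
  R: turn right, now facing South
Final: (row=6, col=9), facing South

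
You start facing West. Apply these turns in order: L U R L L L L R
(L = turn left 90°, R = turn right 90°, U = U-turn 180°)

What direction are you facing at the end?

Answer: Final heading: South

Derivation:
Start: West
  L (left (90° counter-clockwise)) -> South
  U (U-turn (180°)) -> North
  R (right (90° clockwise)) -> East
  L (left (90° counter-clockwise)) -> North
  L (left (90° counter-clockwise)) -> West
  L (left (90° counter-clockwise)) -> South
  L (left (90° counter-clockwise)) -> East
  R (right (90° clockwise)) -> South
Final: South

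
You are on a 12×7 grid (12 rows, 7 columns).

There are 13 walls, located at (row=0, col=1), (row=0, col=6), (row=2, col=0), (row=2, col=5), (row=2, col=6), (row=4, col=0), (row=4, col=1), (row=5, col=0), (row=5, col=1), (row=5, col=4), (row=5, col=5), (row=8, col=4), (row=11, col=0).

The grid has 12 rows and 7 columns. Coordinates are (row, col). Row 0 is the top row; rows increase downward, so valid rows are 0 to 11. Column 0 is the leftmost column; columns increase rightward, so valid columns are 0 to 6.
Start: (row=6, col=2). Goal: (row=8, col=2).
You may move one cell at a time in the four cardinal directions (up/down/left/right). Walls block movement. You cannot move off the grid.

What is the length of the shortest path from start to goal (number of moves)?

BFS from (row=6, col=2) until reaching (row=8, col=2):
  Distance 0: (row=6, col=2)
  Distance 1: (row=5, col=2), (row=6, col=1), (row=6, col=3), (row=7, col=2)
  Distance 2: (row=4, col=2), (row=5, col=3), (row=6, col=0), (row=6, col=4), (row=7, col=1), (row=7, col=3), (row=8, col=2)  <- goal reached here
One shortest path (2 moves): (row=6, col=2) -> (row=7, col=2) -> (row=8, col=2)

Answer: Shortest path length: 2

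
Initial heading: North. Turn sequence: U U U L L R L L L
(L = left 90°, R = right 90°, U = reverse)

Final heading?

Answer: Final heading: South

Derivation:
Start: North
  U (U-turn (180°)) -> South
  U (U-turn (180°)) -> North
  U (U-turn (180°)) -> South
  L (left (90° counter-clockwise)) -> East
  L (left (90° counter-clockwise)) -> North
  R (right (90° clockwise)) -> East
  L (left (90° counter-clockwise)) -> North
  L (left (90° counter-clockwise)) -> West
  L (left (90° counter-clockwise)) -> South
Final: South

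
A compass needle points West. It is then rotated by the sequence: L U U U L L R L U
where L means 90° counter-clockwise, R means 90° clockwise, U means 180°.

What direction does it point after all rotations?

Start: West
  L (left (90° counter-clockwise)) -> South
  U (U-turn (180°)) -> North
  U (U-turn (180°)) -> South
  U (U-turn (180°)) -> North
  L (left (90° counter-clockwise)) -> West
  L (left (90° counter-clockwise)) -> South
  R (right (90° clockwise)) -> West
  L (left (90° counter-clockwise)) -> South
  U (U-turn (180°)) -> North
Final: North

Answer: Final heading: North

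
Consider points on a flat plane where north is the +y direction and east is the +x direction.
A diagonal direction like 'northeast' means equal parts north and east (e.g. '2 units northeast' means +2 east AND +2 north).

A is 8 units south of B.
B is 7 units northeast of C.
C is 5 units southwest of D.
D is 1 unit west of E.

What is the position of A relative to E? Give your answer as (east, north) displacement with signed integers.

Answer: A is at (east=1, north=-6) relative to E.

Derivation:
Place E at the origin (east=0, north=0).
  D is 1 unit west of E: delta (east=-1, north=+0); D at (east=-1, north=0).
  C is 5 units southwest of D: delta (east=-5, north=-5); C at (east=-6, north=-5).
  B is 7 units northeast of C: delta (east=+7, north=+7); B at (east=1, north=2).
  A is 8 units south of B: delta (east=+0, north=-8); A at (east=1, north=-6).
Therefore A relative to E: (east=1, north=-6).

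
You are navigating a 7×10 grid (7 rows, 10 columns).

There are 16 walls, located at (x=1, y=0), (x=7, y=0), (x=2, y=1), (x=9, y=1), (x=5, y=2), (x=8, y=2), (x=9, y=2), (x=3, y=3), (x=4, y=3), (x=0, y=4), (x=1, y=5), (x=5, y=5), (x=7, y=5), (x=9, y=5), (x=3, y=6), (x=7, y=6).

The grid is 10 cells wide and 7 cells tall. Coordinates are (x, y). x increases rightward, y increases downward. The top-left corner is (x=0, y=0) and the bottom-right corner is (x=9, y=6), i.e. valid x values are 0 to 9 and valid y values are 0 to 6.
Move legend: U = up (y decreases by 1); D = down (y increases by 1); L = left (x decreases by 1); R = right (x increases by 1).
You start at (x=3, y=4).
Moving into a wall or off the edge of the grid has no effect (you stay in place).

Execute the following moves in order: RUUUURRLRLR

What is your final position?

Start: (x=3, y=4)
  R (right): (x=3, y=4) -> (x=4, y=4)
  [×4]U (up): blocked, stay at (x=4, y=4)
  R (right): (x=4, y=4) -> (x=5, y=4)
  R (right): (x=5, y=4) -> (x=6, y=4)
  L (left): (x=6, y=4) -> (x=5, y=4)
  R (right): (x=5, y=4) -> (x=6, y=4)
  L (left): (x=6, y=4) -> (x=5, y=4)
  R (right): (x=5, y=4) -> (x=6, y=4)
Final: (x=6, y=4)

Answer: Final position: (x=6, y=4)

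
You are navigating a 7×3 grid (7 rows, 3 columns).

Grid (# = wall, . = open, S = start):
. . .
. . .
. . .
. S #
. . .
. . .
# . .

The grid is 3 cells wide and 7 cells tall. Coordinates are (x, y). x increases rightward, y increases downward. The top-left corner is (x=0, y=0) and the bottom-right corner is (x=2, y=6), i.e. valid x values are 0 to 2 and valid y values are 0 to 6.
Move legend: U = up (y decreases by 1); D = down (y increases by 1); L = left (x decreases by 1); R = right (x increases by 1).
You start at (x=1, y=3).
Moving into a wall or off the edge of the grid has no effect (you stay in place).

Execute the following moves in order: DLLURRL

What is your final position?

Answer: Final position: (x=0, y=3)

Derivation:
Start: (x=1, y=3)
  D (down): (x=1, y=3) -> (x=1, y=4)
  L (left): (x=1, y=4) -> (x=0, y=4)
  L (left): blocked, stay at (x=0, y=4)
  U (up): (x=0, y=4) -> (x=0, y=3)
  R (right): (x=0, y=3) -> (x=1, y=3)
  R (right): blocked, stay at (x=1, y=3)
  L (left): (x=1, y=3) -> (x=0, y=3)
Final: (x=0, y=3)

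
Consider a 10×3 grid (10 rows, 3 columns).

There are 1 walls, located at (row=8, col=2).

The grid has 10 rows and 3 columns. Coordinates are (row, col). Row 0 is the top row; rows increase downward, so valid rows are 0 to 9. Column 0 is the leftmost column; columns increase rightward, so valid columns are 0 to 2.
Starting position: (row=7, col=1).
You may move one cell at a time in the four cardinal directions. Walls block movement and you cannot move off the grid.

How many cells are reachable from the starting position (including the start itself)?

BFS flood-fill from (row=7, col=1):
  Distance 0: (row=7, col=1)
  Distance 1: (row=6, col=1), (row=7, col=0), (row=7, col=2), (row=8, col=1)
  Distance 2: (row=5, col=1), (row=6, col=0), (row=6, col=2), (row=8, col=0), (row=9, col=1)
  Distance 3: (row=4, col=1), (row=5, col=0), (row=5, col=2), (row=9, col=0), (row=9, col=2)
  Distance 4: (row=3, col=1), (row=4, col=0), (row=4, col=2)
  Distance 5: (row=2, col=1), (row=3, col=0), (row=3, col=2)
  Distance 6: (row=1, col=1), (row=2, col=0), (row=2, col=2)
  Distance 7: (row=0, col=1), (row=1, col=0), (row=1, col=2)
  Distance 8: (row=0, col=0), (row=0, col=2)
Total reachable: 29 (grid has 29 open cells total)

Answer: Reachable cells: 29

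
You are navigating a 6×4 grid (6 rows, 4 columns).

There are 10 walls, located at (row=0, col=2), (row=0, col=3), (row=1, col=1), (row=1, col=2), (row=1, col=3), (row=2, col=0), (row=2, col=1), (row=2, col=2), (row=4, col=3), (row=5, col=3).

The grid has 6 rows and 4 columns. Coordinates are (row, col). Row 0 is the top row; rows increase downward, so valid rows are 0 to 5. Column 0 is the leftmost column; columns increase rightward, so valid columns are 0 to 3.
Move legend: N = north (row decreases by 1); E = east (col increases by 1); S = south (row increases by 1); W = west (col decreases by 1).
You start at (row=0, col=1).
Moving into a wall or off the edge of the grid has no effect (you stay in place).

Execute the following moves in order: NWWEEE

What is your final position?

Start: (row=0, col=1)
  N (north): blocked, stay at (row=0, col=1)
  W (west): (row=0, col=1) -> (row=0, col=0)
  W (west): blocked, stay at (row=0, col=0)
  E (east): (row=0, col=0) -> (row=0, col=1)
  E (east): blocked, stay at (row=0, col=1)
  E (east): blocked, stay at (row=0, col=1)
Final: (row=0, col=1)

Answer: Final position: (row=0, col=1)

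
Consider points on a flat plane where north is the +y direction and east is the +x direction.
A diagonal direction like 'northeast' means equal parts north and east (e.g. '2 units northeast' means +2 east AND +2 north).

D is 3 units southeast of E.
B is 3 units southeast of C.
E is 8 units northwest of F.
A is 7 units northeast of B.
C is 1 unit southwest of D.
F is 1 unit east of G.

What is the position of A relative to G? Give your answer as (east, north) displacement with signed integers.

Place G at the origin (east=0, north=0).
  F is 1 unit east of G: delta (east=+1, north=+0); F at (east=1, north=0).
  E is 8 units northwest of F: delta (east=-8, north=+8); E at (east=-7, north=8).
  D is 3 units southeast of E: delta (east=+3, north=-3); D at (east=-4, north=5).
  C is 1 unit southwest of D: delta (east=-1, north=-1); C at (east=-5, north=4).
  B is 3 units southeast of C: delta (east=+3, north=-3); B at (east=-2, north=1).
  A is 7 units northeast of B: delta (east=+7, north=+7); A at (east=5, north=8).
Therefore A relative to G: (east=5, north=8).

Answer: A is at (east=5, north=8) relative to G.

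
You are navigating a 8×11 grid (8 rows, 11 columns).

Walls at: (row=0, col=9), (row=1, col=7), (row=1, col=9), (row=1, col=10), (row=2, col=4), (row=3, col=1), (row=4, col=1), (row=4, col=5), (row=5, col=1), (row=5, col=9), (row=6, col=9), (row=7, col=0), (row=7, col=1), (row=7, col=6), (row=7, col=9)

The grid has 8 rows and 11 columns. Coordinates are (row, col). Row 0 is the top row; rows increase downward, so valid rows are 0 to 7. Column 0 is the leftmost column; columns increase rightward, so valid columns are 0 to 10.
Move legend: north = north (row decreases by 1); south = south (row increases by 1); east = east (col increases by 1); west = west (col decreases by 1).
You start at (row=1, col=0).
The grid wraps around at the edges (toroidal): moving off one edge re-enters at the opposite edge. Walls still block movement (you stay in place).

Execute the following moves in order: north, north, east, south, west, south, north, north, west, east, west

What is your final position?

Answer: Final position: (row=0, col=10)

Derivation:
Start: (row=1, col=0)
  north (north): (row=1, col=0) -> (row=0, col=0)
  north (north): blocked, stay at (row=0, col=0)
  east (east): (row=0, col=0) -> (row=0, col=1)
  south (south): (row=0, col=1) -> (row=1, col=1)
  west (west): (row=1, col=1) -> (row=1, col=0)
  south (south): (row=1, col=0) -> (row=2, col=0)
  north (north): (row=2, col=0) -> (row=1, col=0)
  north (north): (row=1, col=0) -> (row=0, col=0)
  west (west): (row=0, col=0) -> (row=0, col=10)
  east (east): (row=0, col=10) -> (row=0, col=0)
  west (west): (row=0, col=0) -> (row=0, col=10)
Final: (row=0, col=10)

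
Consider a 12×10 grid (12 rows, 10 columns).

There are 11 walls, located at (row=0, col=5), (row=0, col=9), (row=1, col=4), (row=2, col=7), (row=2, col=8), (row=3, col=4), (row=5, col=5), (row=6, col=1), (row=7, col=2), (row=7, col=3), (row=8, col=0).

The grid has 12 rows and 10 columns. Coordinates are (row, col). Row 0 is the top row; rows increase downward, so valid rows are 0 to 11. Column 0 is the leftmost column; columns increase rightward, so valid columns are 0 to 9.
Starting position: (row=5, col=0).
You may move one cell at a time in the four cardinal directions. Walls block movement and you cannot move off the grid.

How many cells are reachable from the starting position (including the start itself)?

Answer: Reachable cells: 109

Derivation:
BFS flood-fill from (row=5, col=0):
  Distance 0: (row=5, col=0)
  Distance 1: (row=4, col=0), (row=5, col=1), (row=6, col=0)
  Distance 2: (row=3, col=0), (row=4, col=1), (row=5, col=2), (row=7, col=0)
  Distance 3: (row=2, col=0), (row=3, col=1), (row=4, col=2), (row=5, col=3), (row=6, col=2), (row=7, col=1)
  Distance 4: (row=1, col=0), (row=2, col=1), (row=3, col=2), (row=4, col=3), (row=5, col=4), (row=6, col=3), (row=8, col=1)
  Distance 5: (row=0, col=0), (row=1, col=1), (row=2, col=2), (row=3, col=3), (row=4, col=4), (row=6, col=4), (row=8, col=2), (row=9, col=1)
  Distance 6: (row=0, col=1), (row=1, col=2), (row=2, col=3), (row=4, col=5), (row=6, col=5), (row=7, col=4), (row=8, col=3), (row=9, col=0), (row=9, col=2), (row=10, col=1)
  Distance 7: (row=0, col=2), (row=1, col=3), (row=2, col=4), (row=3, col=5), (row=4, col=6), (row=6, col=6), (row=7, col=5), (row=8, col=4), (row=9, col=3), (row=10, col=0), (row=10, col=2), (row=11, col=1)
  Distance 8: (row=0, col=3), (row=2, col=5), (row=3, col=6), (row=4, col=7), (row=5, col=6), (row=6, col=7), (row=7, col=6), (row=8, col=5), (row=9, col=4), (row=10, col=3), (row=11, col=0), (row=11, col=2)
  Distance 9: (row=0, col=4), (row=1, col=5), (row=2, col=6), (row=3, col=7), (row=4, col=8), (row=5, col=7), (row=6, col=8), (row=7, col=7), (row=8, col=6), (row=9, col=5), (row=10, col=4), (row=11, col=3)
  Distance 10: (row=1, col=6), (row=3, col=8), (row=4, col=9), (row=5, col=8), (row=6, col=9), (row=7, col=8), (row=8, col=7), (row=9, col=6), (row=10, col=5), (row=11, col=4)
  Distance 11: (row=0, col=6), (row=1, col=7), (row=3, col=9), (row=5, col=9), (row=7, col=9), (row=8, col=8), (row=9, col=7), (row=10, col=6), (row=11, col=5)
  Distance 12: (row=0, col=7), (row=1, col=8), (row=2, col=9), (row=8, col=9), (row=9, col=8), (row=10, col=7), (row=11, col=6)
  Distance 13: (row=0, col=8), (row=1, col=9), (row=9, col=9), (row=10, col=8), (row=11, col=7)
  Distance 14: (row=10, col=9), (row=11, col=8)
  Distance 15: (row=11, col=9)
Total reachable: 109 (grid has 109 open cells total)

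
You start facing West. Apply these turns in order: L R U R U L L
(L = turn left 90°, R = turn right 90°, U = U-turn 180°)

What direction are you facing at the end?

Start: West
  L (left (90° counter-clockwise)) -> South
  R (right (90° clockwise)) -> West
  U (U-turn (180°)) -> East
  R (right (90° clockwise)) -> South
  U (U-turn (180°)) -> North
  L (left (90° counter-clockwise)) -> West
  L (left (90° counter-clockwise)) -> South
Final: South

Answer: Final heading: South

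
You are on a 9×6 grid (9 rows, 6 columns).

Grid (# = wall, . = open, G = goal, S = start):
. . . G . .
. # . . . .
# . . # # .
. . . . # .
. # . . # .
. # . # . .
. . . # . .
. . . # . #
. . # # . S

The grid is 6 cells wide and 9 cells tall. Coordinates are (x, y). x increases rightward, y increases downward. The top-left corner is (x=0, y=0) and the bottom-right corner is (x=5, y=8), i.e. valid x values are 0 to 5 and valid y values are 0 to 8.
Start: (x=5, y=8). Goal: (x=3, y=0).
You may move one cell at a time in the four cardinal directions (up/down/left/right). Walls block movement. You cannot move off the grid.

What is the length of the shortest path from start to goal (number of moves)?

BFS from (x=5, y=8) until reaching (x=3, y=0):
  Distance 0: (x=5, y=8)
  Distance 1: (x=4, y=8)
  Distance 2: (x=4, y=7)
  Distance 3: (x=4, y=6)
  Distance 4: (x=4, y=5), (x=5, y=6)
  Distance 5: (x=5, y=5)
  Distance 6: (x=5, y=4)
  Distance 7: (x=5, y=3)
  Distance 8: (x=5, y=2)
  Distance 9: (x=5, y=1)
  Distance 10: (x=5, y=0), (x=4, y=1)
  Distance 11: (x=4, y=0), (x=3, y=1)
  Distance 12: (x=3, y=0), (x=2, y=1)  <- goal reached here
One shortest path (12 moves): (x=5, y=8) -> (x=4, y=8) -> (x=4, y=7) -> (x=4, y=6) -> (x=5, y=6) -> (x=5, y=5) -> (x=5, y=4) -> (x=5, y=3) -> (x=5, y=2) -> (x=5, y=1) -> (x=4, y=1) -> (x=3, y=1) -> (x=3, y=0)

Answer: Shortest path length: 12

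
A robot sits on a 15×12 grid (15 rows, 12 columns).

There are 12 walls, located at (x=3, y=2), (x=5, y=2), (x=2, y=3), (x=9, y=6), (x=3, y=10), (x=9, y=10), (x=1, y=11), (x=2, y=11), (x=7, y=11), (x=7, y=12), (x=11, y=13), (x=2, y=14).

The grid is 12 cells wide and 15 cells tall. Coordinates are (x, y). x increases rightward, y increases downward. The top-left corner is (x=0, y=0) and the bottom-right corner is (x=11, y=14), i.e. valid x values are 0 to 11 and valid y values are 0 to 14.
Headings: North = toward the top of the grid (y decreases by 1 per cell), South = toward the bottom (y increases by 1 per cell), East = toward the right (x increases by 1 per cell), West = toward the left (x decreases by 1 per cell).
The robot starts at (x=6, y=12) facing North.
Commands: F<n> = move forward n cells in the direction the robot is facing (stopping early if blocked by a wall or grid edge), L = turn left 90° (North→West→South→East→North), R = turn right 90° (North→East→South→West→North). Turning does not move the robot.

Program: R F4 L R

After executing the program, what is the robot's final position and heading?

Answer: Final position: (x=6, y=12), facing East

Derivation:
Start: (x=6, y=12), facing North
  R: turn right, now facing East
  F4: move forward 0/4 (blocked), now at (x=6, y=12)
  L: turn left, now facing North
  R: turn right, now facing East
Final: (x=6, y=12), facing East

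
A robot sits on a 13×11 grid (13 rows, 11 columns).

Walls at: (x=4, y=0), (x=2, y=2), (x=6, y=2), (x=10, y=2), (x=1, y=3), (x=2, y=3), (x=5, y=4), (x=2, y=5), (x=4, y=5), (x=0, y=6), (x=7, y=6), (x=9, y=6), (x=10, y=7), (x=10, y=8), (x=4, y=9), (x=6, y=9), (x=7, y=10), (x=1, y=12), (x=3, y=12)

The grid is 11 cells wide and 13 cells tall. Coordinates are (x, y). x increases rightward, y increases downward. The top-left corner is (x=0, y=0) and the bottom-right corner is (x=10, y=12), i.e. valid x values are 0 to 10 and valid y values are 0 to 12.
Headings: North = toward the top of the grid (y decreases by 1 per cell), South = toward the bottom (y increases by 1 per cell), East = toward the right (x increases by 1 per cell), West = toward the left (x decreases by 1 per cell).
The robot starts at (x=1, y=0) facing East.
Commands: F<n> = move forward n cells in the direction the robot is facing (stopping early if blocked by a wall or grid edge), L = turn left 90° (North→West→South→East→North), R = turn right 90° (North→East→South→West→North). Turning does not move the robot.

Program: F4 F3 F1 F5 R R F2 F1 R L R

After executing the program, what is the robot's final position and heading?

Start: (x=1, y=0), facing East
  F4: move forward 2/4 (blocked), now at (x=3, y=0)
  F3: move forward 0/3 (blocked), now at (x=3, y=0)
  F1: move forward 0/1 (blocked), now at (x=3, y=0)
  F5: move forward 0/5 (blocked), now at (x=3, y=0)
  R: turn right, now facing South
  R: turn right, now facing West
  F2: move forward 2, now at (x=1, y=0)
  F1: move forward 1, now at (x=0, y=0)
  R: turn right, now facing North
  L: turn left, now facing West
  R: turn right, now facing North
Final: (x=0, y=0), facing North

Answer: Final position: (x=0, y=0), facing North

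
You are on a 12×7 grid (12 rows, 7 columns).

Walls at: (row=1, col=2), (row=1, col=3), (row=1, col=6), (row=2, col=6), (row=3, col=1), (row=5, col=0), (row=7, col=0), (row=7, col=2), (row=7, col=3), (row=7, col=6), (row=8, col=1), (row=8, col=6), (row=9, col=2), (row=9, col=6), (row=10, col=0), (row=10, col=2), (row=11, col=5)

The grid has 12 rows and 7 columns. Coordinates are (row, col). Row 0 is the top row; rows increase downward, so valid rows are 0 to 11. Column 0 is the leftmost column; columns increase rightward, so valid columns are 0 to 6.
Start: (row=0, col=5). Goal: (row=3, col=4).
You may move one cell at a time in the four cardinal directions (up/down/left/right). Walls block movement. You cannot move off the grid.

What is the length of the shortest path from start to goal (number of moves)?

Answer: Shortest path length: 4

Derivation:
BFS from (row=0, col=5) until reaching (row=3, col=4):
  Distance 0: (row=0, col=5)
  Distance 1: (row=0, col=4), (row=0, col=6), (row=1, col=5)
  Distance 2: (row=0, col=3), (row=1, col=4), (row=2, col=5)
  Distance 3: (row=0, col=2), (row=2, col=4), (row=3, col=5)
  Distance 4: (row=0, col=1), (row=2, col=3), (row=3, col=4), (row=3, col=6), (row=4, col=5)  <- goal reached here
One shortest path (4 moves): (row=0, col=5) -> (row=0, col=4) -> (row=1, col=4) -> (row=2, col=4) -> (row=3, col=4)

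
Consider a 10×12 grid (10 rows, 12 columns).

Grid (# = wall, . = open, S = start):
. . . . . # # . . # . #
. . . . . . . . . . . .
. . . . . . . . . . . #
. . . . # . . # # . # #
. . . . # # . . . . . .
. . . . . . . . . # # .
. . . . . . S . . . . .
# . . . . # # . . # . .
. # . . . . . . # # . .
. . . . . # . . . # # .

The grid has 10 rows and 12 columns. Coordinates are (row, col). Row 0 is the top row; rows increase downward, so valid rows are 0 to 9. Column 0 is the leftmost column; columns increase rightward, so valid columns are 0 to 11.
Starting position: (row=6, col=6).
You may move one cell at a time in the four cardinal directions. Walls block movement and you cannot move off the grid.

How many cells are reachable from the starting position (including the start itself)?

BFS flood-fill from (row=6, col=6):
  Distance 0: (row=6, col=6)
  Distance 1: (row=5, col=6), (row=6, col=5), (row=6, col=7)
  Distance 2: (row=4, col=6), (row=5, col=5), (row=5, col=7), (row=6, col=4), (row=6, col=8), (row=7, col=7)
  Distance 3: (row=3, col=6), (row=4, col=7), (row=5, col=4), (row=5, col=8), (row=6, col=3), (row=6, col=9), (row=7, col=4), (row=7, col=8), (row=8, col=7)
  Distance 4: (row=2, col=6), (row=3, col=5), (row=4, col=8), (row=5, col=3), (row=6, col=2), (row=6, col=10), (row=7, col=3), (row=8, col=4), (row=8, col=6), (row=9, col=7)
  Distance 5: (row=1, col=6), (row=2, col=5), (row=2, col=7), (row=4, col=3), (row=4, col=9), (row=5, col=2), (row=6, col=1), (row=6, col=11), (row=7, col=2), (row=7, col=10), (row=8, col=3), (row=8, col=5), (row=9, col=4), (row=9, col=6), (row=9, col=8)
  Distance 6: (row=1, col=5), (row=1, col=7), (row=2, col=4), (row=2, col=8), (row=3, col=3), (row=3, col=9), (row=4, col=2), (row=4, col=10), (row=5, col=1), (row=5, col=11), (row=6, col=0), (row=7, col=1), (row=7, col=11), (row=8, col=2), (row=8, col=10), (row=9, col=3)
  Distance 7: (row=0, col=7), (row=1, col=4), (row=1, col=8), (row=2, col=3), (row=2, col=9), (row=3, col=2), (row=4, col=1), (row=4, col=11), (row=5, col=0), (row=8, col=11), (row=9, col=2)
  Distance 8: (row=0, col=4), (row=0, col=8), (row=1, col=3), (row=1, col=9), (row=2, col=2), (row=2, col=10), (row=3, col=1), (row=4, col=0), (row=9, col=1), (row=9, col=11)
  Distance 9: (row=0, col=3), (row=1, col=2), (row=1, col=10), (row=2, col=1), (row=3, col=0), (row=9, col=0)
  Distance 10: (row=0, col=2), (row=0, col=10), (row=1, col=1), (row=1, col=11), (row=2, col=0), (row=8, col=0)
  Distance 11: (row=0, col=1), (row=1, col=0)
  Distance 12: (row=0, col=0)
Total reachable: 96 (grid has 96 open cells total)

Answer: Reachable cells: 96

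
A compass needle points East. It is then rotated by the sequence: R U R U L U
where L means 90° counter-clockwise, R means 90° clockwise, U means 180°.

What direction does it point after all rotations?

Answer: Final heading: North

Derivation:
Start: East
  R (right (90° clockwise)) -> South
  U (U-turn (180°)) -> North
  R (right (90° clockwise)) -> East
  U (U-turn (180°)) -> West
  L (left (90° counter-clockwise)) -> South
  U (U-turn (180°)) -> North
Final: North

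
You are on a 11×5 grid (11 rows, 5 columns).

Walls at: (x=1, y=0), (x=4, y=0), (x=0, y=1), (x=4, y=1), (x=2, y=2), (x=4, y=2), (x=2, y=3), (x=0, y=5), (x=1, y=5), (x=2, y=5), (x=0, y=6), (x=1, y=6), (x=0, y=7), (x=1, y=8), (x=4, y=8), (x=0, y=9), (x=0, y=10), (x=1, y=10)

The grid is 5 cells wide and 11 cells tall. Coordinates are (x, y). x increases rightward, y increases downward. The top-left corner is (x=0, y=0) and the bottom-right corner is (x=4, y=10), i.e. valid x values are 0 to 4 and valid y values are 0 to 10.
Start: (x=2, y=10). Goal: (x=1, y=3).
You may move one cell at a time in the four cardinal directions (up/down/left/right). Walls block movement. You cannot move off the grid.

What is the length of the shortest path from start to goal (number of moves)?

Answer: Shortest path length: 10

Derivation:
BFS from (x=2, y=10) until reaching (x=1, y=3):
  Distance 0: (x=2, y=10)
  Distance 1: (x=2, y=9), (x=3, y=10)
  Distance 2: (x=2, y=8), (x=1, y=9), (x=3, y=9), (x=4, y=10)
  Distance 3: (x=2, y=7), (x=3, y=8), (x=4, y=9)
  Distance 4: (x=2, y=6), (x=1, y=7), (x=3, y=7)
  Distance 5: (x=3, y=6), (x=4, y=7)
  Distance 6: (x=3, y=5), (x=4, y=6)
  Distance 7: (x=3, y=4), (x=4, y=5)
  Distance 8: (x=3, y=3), (x=2, y=4), (x=4, y=4)
  Distance 9: (x=3, y=2), (x=4, y=3), (x=1, y=4)
  Distance 10: (x=3, y=1), (x=1, y=3), (x=0, y=4)  <- goal reached here
One shortest path (10 moves): (x=2, y=10) -> (x=3, y=10) -> (x=3, y=9) -> (x=3, y=8) -> (x=3, y=7) -> (x=3, y=6) -> (x=3, y=5) -> (x=3, y=4) -> (x=2, y=4) -> (x=1, y=4) -> (x=1, y=3)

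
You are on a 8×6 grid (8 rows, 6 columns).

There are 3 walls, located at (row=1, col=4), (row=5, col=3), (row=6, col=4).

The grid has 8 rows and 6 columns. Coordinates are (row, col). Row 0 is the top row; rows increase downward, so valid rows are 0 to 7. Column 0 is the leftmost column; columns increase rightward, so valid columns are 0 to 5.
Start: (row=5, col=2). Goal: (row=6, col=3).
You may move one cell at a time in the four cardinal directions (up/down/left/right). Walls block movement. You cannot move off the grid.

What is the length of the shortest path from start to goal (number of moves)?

Answer: Shortest path length: 2

Derivation:
BFS from (row=5, col=2) until reaching (row=6, col=3):
  Distance 0: (row=5, col=2)
  Distance 1: (row=4, col=2), (row=5, col=1), (row=6, col=2)
  Distance 2: (row=3, col=2), (row=4, col=1), (row=4, col=3), (row=5, col=0), (row=6, col=1), (row=6, col=3), (row=7, col=2)  <- goal reached here
One shortest path (2 moves): (row=5, col=2) -> (row=6, col=2) -> (row=6, col=3)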